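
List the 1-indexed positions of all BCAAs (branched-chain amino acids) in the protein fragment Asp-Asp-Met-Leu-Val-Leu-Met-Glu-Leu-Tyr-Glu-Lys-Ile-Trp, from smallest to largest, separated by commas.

4, 5, 6, 9, 13

The BCAAs are Val, Leu, and Ile — aliphatic side chains with a branch point.
Matching residues: Leu4, Val5, Leu6, Leu9, Ile13.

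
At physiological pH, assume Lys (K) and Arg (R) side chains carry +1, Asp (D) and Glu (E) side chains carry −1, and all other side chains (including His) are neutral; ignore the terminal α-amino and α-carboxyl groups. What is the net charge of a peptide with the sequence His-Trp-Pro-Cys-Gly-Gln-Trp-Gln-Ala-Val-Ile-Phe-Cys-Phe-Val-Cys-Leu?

Positive (K, R): none → +0.
Negative (D, E): none → −0.
Net charge = (+0) + (−0) = 0.

0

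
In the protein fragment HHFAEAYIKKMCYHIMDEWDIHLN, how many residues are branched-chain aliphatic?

V, L, and I make up the branched-chain aliphatic group.
Matching residues: I8, I15, I21, L23.

4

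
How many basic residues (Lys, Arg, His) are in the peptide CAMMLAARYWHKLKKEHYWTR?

Matching residues: R8, H11, K12, K14, K15, H17, R21.

7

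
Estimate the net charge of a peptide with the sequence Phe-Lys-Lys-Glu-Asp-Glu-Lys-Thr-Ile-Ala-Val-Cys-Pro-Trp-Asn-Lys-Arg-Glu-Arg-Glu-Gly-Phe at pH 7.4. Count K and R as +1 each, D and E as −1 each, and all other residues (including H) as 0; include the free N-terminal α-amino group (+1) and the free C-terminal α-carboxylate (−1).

Positive (K, R): Lys2, Lys3, Lys7, Lys16, Arg17, Arg19 → +6.
Negative (D, E): Glu4, Asp5, Glu6, Glu18, Glu20 → −5.
The N-terminus (+1) and C-terminus (−1) cancel.
Net charge = (+6) + (−5) = +1.

+1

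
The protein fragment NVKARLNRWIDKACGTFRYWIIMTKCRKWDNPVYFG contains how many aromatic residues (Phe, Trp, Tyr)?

7

Matching residues: W9, F17, Y19, W20, W29, Y34, F35.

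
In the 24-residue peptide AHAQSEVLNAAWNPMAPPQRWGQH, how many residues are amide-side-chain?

5

The amide-side-chain residues are Asn (N) and Gln (Q).
Matching residues: Q4, N9, N13, Q19, Q23.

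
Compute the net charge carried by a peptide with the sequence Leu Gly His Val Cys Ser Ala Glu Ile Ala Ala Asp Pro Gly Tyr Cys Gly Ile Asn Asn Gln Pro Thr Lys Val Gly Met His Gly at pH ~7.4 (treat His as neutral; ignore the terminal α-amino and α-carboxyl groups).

-1

At pH ~7.4 the Lys and Arg side chains are protonated (+1), the Asp and Glu side chains are deprotonated (−1), and with His taken as neutral all other side chains carry no charge.
Positive (K, R): Lys24 → +1.
Negative (D, E): Glu8, Asp12 → −2.
Net charge = (+1) + (−2) = −1.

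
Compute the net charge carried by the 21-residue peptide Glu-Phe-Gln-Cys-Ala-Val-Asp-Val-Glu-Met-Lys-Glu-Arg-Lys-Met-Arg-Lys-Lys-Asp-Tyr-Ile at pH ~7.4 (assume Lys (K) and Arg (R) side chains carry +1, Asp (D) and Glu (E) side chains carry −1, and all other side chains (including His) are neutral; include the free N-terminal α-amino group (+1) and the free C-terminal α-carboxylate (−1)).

Positive (K, R): Lys11, Arg13, Lys14, Arg16, Lys17, Lys18 → +6.
Negative (D, E): Glu1, Asp7, Glu9, Glu12, Asp19 → −5.
The N-terminus (+1) and C-terminus (−1) cancel.
Net charge = (+6) + (−5) = +1.

+1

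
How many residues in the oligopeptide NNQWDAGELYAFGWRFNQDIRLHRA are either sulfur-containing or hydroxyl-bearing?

1

Sulfur-containing: C, M. Hydroxyl-bearing: S, T, Y.
Sulfur-containing residues here: none (0).
Hydroxyl-bearing residues here: Y10 (1).
The two groups share no amino acid, so total = 0 + 1 = 1.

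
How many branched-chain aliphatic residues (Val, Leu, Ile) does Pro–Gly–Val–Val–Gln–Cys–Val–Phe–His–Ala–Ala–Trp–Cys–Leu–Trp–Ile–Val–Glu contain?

6

Matching residues: Val3, Val4, Val7, Leu14, Ile16, Val17.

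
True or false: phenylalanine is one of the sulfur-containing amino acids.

False

The sulfur-bearing residues are cysteine (–SH) and methionine (–S–CH₃).
Phenylalanine is not in this group.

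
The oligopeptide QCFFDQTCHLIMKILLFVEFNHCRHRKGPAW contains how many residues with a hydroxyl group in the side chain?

1

S, T, and Y are the three residues with a side-chain hydroxyl.
Matching residues: T7.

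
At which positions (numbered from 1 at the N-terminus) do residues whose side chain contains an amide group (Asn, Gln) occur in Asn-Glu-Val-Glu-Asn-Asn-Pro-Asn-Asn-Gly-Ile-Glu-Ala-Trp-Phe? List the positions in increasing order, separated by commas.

1, 5, 6, 8, 9

Matching residues: Asn1, Asn5, Asn6, Asn8, Asn9.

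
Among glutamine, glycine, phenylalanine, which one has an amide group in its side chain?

Asparagine (N) and glutamine (Q) have uncharged amide side chains.
Of the listed options, only glutamine belongs to this group.

glutamine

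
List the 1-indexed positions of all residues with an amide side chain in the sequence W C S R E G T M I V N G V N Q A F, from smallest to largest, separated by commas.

11, 14, 15

The amide-side-chain residues are Asn (N) and Gln (Q).
Matching residues: N11, N14, Q15.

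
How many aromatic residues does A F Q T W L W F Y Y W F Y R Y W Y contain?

F, W, and Y each carry an aromatic ring on the side chain.
Matching residues: F2, W5, W7, F8, Y9, Y10, W11, F12, Y13, Y15, W16, Y17.

12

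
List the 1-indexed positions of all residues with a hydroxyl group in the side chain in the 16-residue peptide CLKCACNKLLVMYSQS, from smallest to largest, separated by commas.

13, 14, 16

Serine (S), threonine (T), and tyrosine (Y) each carry a hydroxyl group on the side chain.
Matching residues: Y13, S14, S16.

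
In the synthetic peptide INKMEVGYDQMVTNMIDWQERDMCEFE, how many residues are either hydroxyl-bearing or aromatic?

Hydroxyl-bearing: S, T, Y. Aromatic: F, W, Y.
Hydroxyl-bearing residues here: Y8, T13 (2).
Aromatic residues here: Y8, W18, F26 (3).
Y is in both groups, so the 1 Y residue must not be double-counted.
Total = 2 + 3 − 1 = 4.

4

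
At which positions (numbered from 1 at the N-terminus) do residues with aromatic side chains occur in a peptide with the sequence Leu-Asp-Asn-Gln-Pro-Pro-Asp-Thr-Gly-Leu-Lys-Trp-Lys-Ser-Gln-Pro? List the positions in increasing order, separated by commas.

12

The aromatic amino acids are Phe (F, benzyl), Trp (W, indole), and Tyr (Y, phenol).
Matching residues: Trp12.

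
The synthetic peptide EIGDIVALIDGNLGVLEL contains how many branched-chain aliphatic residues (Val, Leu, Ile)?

9

Matching residues: I2, I5, V6, L8, I9, L13, V15, L16, L18.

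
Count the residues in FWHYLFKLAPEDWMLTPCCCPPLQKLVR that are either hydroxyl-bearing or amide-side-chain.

3

Hydroxyl-bearing: S, T, Y. Amide-side-chain: N, Q.
Hydroxyl-bearing residues here: Y4, T16 (2).
Amide-side-chain residues here: Q24 (1).
The two groups share no amino acid, so total = 2 + 1 = 3.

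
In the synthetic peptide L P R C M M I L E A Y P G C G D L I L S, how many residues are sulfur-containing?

Cysteine (C, thiol) and methionine (M, thioether) are the two sulfur-containing amino acids.
Matching residues: C4, M5, M6, C14.

4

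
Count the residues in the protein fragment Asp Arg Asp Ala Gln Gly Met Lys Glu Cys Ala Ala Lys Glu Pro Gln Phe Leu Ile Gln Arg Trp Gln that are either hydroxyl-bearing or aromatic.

2

Hydroxyl-bearing: S, T, Y. Aromatic: F, W, Y.
Hydroxyl-bearing residues here: none (0).
Aromatic residues here: Phe17, Trp22 (2).
(Y belongs to both groups, but none appear in this sequence.) Total = 0 + 2 = 2.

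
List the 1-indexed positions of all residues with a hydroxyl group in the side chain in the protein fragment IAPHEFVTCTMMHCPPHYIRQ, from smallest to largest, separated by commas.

8, 10, 18

The –OH-bearing residues are Ser, Thr (aliphatic alcohols), and Tyr (phenol).
Matching residues: T8, T10, Y18.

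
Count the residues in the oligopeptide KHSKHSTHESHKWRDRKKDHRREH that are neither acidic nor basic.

Acidic: D, E. Basic: K, R, H. All other residues are neither.
Matching residues: S3, S6, T7, S10, W13.

5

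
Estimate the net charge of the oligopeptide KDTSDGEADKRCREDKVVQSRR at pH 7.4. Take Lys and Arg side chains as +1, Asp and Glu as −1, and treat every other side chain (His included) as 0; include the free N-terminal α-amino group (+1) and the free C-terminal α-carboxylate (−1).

+1

Positive (K, R): K1, K10, R11, R13, K16, R21, R22 → +7.
Negative (D, E): D2, D5, E7, D9, E14, D15 → −6.
The N-terminus (+1) and C-terminus (−1) cancel.
Net charge = (+7) + (−6) = +1.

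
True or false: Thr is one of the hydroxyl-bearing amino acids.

True

The –OH-bearing residues are Ser, Thr (aliphatic alcohols), and Tyr (phenol).
Threonine is in this group.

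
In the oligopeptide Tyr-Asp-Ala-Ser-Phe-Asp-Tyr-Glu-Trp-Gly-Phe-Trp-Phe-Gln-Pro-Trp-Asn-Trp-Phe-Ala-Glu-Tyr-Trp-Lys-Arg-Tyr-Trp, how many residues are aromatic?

14

The aromatic amino acids are Phe (F, benzyl), Trp (W, indole), and Tyr (Y, phenol).
Matching residues: Tyr1, Phe5, Tyr7, Trp9, Phe11, Trp12, Phe13, Trp16, Trp18, Phe19, Tyr22, Trp23, Tyr26, Trp27.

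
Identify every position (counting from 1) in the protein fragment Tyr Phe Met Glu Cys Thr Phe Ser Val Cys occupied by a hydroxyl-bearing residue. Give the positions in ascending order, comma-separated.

1, 6, 8

The –OH-bearing residues are Ser, Thr (aliphatic alcohols), and Tyr (phenol).
Matching residues: Tyr1, Thr6, Ser8.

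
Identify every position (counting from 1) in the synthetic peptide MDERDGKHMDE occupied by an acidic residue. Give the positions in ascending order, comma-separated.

Aspartate (D) and glutamate (E) have carboxylic-acid side chains and are the acidic amino acids.
Matching residues: D2, E3, D5, D10, E11.

2, 3, 5, 10, 11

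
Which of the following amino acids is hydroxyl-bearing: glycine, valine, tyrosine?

S, T, and Y are the three residues with a side-chain hydroxyl.
Of the listed options, only tyrosine belongs to this group.

tyrosine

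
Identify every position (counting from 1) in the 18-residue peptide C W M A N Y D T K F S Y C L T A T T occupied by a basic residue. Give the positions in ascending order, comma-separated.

9

The basic amino acids are Lys (K), Arg (R), and His (H).
Matching residues: K9.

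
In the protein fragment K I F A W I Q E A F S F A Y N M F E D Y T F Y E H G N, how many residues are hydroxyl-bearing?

S, T, and Y are the three residues with a side-chain hydroxyl.
Matching residues: S11, Y14, Y20, T21, Y23.

5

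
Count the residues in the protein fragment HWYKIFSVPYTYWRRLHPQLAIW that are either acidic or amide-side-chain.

1

Acidic: D, E. Amide-side-chain: N, Q.
Acidic residues here: none (0).
Amide-side-chain residues here: Q19 (1).
The two groups share no amino acid, so total = 0 + 1 = 1.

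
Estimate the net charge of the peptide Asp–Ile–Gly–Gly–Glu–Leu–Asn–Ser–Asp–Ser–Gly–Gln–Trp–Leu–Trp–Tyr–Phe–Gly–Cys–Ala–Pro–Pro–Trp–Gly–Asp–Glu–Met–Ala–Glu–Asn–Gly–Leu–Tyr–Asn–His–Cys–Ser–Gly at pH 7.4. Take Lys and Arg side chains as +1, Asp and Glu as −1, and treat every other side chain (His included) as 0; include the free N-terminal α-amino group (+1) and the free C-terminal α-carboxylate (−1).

-6

Positive (K, R): none → +0.
Negative (D, E): Asp1, Glu5, Asp9, Asp25, Glu26, Glu29 → −6.
The N-terminus (+1) and C-terminus (−1) cancel.
Net charge = (+0) + (−6) = −6.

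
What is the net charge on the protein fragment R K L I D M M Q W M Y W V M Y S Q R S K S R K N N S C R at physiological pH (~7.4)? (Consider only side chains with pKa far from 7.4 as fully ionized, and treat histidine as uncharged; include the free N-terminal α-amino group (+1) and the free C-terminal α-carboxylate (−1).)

+6

At pH ~7.4 the Lys and Arg side chains are protonated (+1), the Asp and Glu side chains are deprotonated (−1), and with His taken as neutral all other side chains carry no charge.
Positive (K, R): R1, K2, R18, K20, R22, K23, R28 → +7.
Negative (D, E): D5 → −1.
The N-terminus (+1) and C-terminus (−1) cancel.
Net charge = (+7) + (−1) = +6.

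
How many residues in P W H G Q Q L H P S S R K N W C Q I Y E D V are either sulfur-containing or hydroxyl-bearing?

4

Sulfur-containing: C, M. Hydroxyl-bearing: S, T, Y.
Sulfur-containing residues here: C16 (1).
Hydroxyl-bearing residues here: S10, S11, Y19 (3).
The two groups share no amino acid, so total = 1 + 3 = 4.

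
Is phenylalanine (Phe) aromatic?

Yes

The aromatic amino acids are Phe (F, benzyl), Trp (W, indole), and Tyr (Y, phenol).
Phenylalanine is in this group.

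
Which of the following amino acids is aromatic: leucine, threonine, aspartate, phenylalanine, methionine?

phenylalanine

F, W, and Y each carry an aromatic ring on the side chain.
Of the listed options, only phenylalanine belongs to this group.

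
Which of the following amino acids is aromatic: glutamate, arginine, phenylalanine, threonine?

phenylalanine

The aromatic amino acids are Phe (F, benzyl), Trp (W, indole), and Tyr (Y, phenol).
Of the listed options, only phenylalanine belongs to this group.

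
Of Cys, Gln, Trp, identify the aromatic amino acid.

The aromatic amino acids are Phe (F, benzyl), Trp (W, indole), and Tyr (Y, phenol).
Of the listed options, only Trp belongs to this group.

Trp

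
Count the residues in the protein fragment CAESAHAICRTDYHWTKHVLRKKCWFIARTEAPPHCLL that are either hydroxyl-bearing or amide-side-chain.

Hydroxyl-bearing: S, T, Y. Amide-side-chain: N, Q.
Hydroxyl-bearing residues here: S4, T11, Y13, T16, T30 (5).
Amide-side-chain residues here: none (0).
The two groups share no amino acid, so total = 5 + 0 = 5.

5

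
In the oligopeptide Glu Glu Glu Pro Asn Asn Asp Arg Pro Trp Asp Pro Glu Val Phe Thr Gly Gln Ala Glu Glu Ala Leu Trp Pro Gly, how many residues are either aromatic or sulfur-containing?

3

Aromatic: F, W, Y. Sulfur-containing: C, M.
Aromatic residues here: Trp10, Phe15, Trp24 (3).
Sulfur-containing residues here: none (0).
The two groups share no amino acid, so total = 3 + 0 = 3.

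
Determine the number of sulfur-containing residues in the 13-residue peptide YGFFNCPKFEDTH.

1

The sulfur-bearing residues are cysteine (–SH) and methionine (–S–CH₃).
Matching residues: C6.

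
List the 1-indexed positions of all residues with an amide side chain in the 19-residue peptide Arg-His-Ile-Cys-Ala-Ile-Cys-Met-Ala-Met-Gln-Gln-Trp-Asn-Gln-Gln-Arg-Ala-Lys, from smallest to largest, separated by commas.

Asparagine (N) and glutamine (Q) have uncharged amide side chains.
Matching residues: Gln11, Gln12, Asn14, Gln15, Gln16.

11, 12, 14, 15, 16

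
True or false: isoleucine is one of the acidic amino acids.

The acidic residues are Asp (D) and Glu (E), whose side chains end in a carboxylate group.
Isoleucine is not in this group.

False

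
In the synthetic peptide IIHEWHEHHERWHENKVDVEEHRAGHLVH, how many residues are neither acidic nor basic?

Acidic: D, E. Basic: K, R, H. All other residues are neither.
Matching residues: I1, I2, W5, W12, N15, V17, V19, A24, G25, L27, V28.

11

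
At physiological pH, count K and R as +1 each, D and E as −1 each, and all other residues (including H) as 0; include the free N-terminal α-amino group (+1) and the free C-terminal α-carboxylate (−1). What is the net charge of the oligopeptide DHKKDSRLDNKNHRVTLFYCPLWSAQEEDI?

-1

Positive (K, R): K3, K4, R7, K11, R14 → +5.
Negative (D, E): D1, D5, D9, E27, E28, D29 → −6.
The N-terminus (+1) and C-terminus (−1) cancel.
Net charge = (+5) + (−6) = −1.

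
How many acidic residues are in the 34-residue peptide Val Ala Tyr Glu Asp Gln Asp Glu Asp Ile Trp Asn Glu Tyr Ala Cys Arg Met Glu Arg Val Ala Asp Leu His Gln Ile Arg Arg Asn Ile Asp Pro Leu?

Only D (aspartate) and E (glutamate) carry a side-chain carboxylic acid.
Matching residues: Glu4, Asp5, Asp7, Glu8, Asp9, Glu13, Glu19, Asp23, Asp32.

9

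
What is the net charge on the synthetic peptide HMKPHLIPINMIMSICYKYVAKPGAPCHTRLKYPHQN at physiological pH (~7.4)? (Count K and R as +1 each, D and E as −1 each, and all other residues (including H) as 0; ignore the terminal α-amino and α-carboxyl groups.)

Positive (K, R): K3, K18, K22, R30, K32 → +5.
Negative (D, E): none → −0.
Net charge = (+5) + (−0) = +5.

+5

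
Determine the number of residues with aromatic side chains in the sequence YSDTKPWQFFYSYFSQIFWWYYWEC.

The aromatic amino acids are Phe (F, benzyl), Trp (W, indole), and Tyr (Y, phenol).
Matching residues: Y1, W7, F9, F10, Y11, Y13, F14, F18, W19, W20, Y21, Y22, W23.

13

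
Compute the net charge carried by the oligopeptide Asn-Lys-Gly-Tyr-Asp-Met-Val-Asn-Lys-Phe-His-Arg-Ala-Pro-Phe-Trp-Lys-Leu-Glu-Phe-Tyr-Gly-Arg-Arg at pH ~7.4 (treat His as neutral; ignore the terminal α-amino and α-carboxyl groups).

+4

The side chains ionized at physiological pH are Lys/Arg (+1) and Asp/Glu (−1); with His treated as neutral, nothing else contributes.
Positive (K, R): Lys2, Lys9, Arg12, Lys17, Arg23, Arg24 → +6.
Negative (D, E): Asp5, Glu19 → −2.
Net charge = (+6) + (−2) = +4.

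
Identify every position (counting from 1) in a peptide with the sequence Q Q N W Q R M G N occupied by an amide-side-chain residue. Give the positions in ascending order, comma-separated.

1, 2, 3, 5, 9

Matching residues: Q1, Q2, N3, Q5, N9.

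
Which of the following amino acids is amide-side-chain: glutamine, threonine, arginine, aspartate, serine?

Only N (asparagine) and Q (glutamine) carry a side-chain carboxamide.
Of the listed options, only glutamine belongs to this group.

glutamine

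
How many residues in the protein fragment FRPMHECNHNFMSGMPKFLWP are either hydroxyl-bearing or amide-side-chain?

Hydroxyl-bearing: S, T, Y. Amide-side-chain: N, Q.
Hydroxyl-bearing residues here: S13 (1).
Amide-side-chain residues here: N8, N10 (2).
The two groups share no amino acid, so total = 1 + 2 = 3.

3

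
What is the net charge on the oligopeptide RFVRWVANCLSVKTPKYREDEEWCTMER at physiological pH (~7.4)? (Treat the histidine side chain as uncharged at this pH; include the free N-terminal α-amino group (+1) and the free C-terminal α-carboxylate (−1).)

+1

The side chains ionized at physiological pH are Lys/Arg (+1) and Asp/Glu (−1); with His treated as neutral, nothing else contributes.
Positive (K, R): R1, R4, K13, K16, R18, R28 → +6.
Negative (D, E): E19, D20, E21, E22, E27 → −5.
The N-terminus (+1) and C-terminus (−1) cancel.
Net charge = (+6) + (−5) = +1.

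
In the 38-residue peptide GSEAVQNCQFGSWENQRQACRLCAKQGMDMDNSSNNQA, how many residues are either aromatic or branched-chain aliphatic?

Aromatic: F, W, Y. Branched-chain aliphatic: I, L, V.
Aromatic residues here: F10, W13 (2).
Branched-chain aliphatic residues here: V5, L22 (2).
The two groups share no amino acid, so total = 2 + 2 = 4.

4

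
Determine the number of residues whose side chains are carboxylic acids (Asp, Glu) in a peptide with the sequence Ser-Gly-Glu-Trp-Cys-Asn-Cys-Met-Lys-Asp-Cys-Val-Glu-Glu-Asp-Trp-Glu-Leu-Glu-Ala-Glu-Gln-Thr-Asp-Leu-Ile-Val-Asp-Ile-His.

10

Matching residues: Glu3, Asp10, Glu13, Glu14, Asp15, Glu17, Glu19, Glu21, Asp24, Asp28.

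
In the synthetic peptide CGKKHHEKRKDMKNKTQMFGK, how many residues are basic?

K, R, and H are the three residues with basic side chains (ε-amine, guanidinium, and imidazole respectively).
Matching residues: K3, K4, H5, H6, K8, R9, K10, K13, K15, K21.

10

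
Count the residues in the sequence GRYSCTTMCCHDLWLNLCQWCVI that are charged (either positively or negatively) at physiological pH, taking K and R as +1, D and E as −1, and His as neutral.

Charged side chains at pH ~7.4: K, R (positive); D, E (negative).
Matching residues: R2, D12.

2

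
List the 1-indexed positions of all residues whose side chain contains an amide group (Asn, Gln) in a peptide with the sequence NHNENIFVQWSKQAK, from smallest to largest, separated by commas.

Matching residues: N1, N3, N5, Q9, Q13.

1, 3, 5, 9, 13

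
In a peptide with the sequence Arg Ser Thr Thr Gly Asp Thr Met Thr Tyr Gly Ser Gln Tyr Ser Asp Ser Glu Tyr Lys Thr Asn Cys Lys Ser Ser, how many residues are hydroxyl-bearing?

S, T, and Y are the three residues with a side-chain hydroxyl.
Matching residues: Ser2, Thr3, Thr4, Thr7, Thr9, Tyr10, Ser12, Tyr14, Ser15, Ser17, Tyr19, Thr21, Ser25, Ser26.

14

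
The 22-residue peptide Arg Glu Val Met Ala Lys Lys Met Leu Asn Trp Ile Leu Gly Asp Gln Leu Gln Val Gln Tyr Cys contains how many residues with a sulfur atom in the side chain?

3

The sulfur-bearing residues are cysteine (–SH) and methionine (–S–CH₃).
Matching residues: Met4, Met8, Cys22.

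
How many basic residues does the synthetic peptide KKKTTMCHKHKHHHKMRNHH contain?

14

Lysine (K), arginine (R), and histidine (H) have basic, nitrogen-containing side chains.
Matching residues: K1, K2, K3, H8, K9, H10, K11, H12, H13, H14, K15, R17, H19, H20.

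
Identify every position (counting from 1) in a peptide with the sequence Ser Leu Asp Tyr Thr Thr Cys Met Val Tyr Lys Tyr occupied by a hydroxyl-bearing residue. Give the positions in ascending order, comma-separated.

1, 4, 5, 6, 10, 12

Serine (S), threonine (T), and tyrosine (Y) each carry a hydroxyl group on the side chain.
Matching residues: Ser1, Tyr4, Thr5, Thr6, Tyr10, Tyr12.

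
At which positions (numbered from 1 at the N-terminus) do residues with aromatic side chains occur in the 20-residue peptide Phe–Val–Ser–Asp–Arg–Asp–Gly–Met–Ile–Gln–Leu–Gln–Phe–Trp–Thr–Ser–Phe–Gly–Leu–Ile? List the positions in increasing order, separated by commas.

F, W, and Y each carry an aromatic ring on the side chain.
Matching residues: Phe1, Phe13, Trp14, Phe17.

1, 13, 14, 17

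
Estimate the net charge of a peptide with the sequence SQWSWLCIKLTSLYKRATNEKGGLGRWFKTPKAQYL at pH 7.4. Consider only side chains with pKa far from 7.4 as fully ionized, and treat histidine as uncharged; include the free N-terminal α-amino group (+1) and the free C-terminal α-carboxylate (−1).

+6

Near pH 7.4, K and R contribute +1 each, D and E contribute −1 each, and every other side chain (His included, as stated) is uncharged.
Positive (K, R): K9, K15, R16, K21, R26, K29, K32 → +7.
Negative (D, E): E20 → −1.
The N-terminus (+1) and C-terminus (−1) cancel.
Net charge = (+7) + (−1) = +6.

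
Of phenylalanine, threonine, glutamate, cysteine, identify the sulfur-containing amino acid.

cysteine

The sulfur-bearing residues are cysteine (–SH) and methionine (–S–CH₃).
Of the listed options, only cysteine belongs to this group.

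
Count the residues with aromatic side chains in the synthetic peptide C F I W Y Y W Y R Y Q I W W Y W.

The aromatic amino acids are Phe (F, benzyl), Trp (W, indole), and Tyr (Y, phenol).
Matching residues: F2, W4, Y5, Y6, W7, Y8, Y10, W13, W14, Y15, W16.

11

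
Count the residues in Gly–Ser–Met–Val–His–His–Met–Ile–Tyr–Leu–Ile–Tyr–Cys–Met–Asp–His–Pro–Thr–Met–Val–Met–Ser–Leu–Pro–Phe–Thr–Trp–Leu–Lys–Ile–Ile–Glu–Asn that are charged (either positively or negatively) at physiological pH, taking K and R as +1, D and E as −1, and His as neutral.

3

Charged side chains at pH ~7.4: K, R (positive); D, E (negative).
Matching residues: Asp15, Lys29, Glu32.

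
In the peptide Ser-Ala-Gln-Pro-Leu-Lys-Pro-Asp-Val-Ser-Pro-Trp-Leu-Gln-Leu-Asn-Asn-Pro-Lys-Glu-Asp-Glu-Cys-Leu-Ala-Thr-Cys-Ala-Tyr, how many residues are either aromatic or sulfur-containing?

4

Aromatic: F, W, Y. Sulfur-containing: C, M.
Aromatic residues here: Trp12, Tyr29 (2).
Sulfur-containing residues here: Cys23, Cys27 (2).
The two groups share no amino acid, so total = 2 + 2 = 4.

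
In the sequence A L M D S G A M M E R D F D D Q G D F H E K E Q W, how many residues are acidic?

8

Only D (aspartate) and E (glutamate) carry a side-chain carboxylic acid.
Matching residues: D4, E10, D12, D14, D15, D18, E21, E23.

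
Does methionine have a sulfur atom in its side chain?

Yes

Cysteine (C, thiol) and methionine (M, thioether) are the two sulfur-containing amino acids.
Methionine is in this group.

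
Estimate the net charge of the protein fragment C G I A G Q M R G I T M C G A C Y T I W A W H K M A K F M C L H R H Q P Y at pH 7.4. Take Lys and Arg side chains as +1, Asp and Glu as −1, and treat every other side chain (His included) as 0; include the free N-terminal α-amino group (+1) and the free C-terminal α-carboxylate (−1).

+4

Positive (K, R): R8, K24, K27, R33 → +4.
Negative (D, E): none → −0.
The N-terminus (+1) and C-terminus (−1) cancel.
Net charge = (+4) + (−0) = +4.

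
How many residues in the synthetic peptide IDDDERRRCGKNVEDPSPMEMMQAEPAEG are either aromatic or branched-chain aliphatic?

Aromatic: F, W, Y. Branched-chain aliphatic: I, L, V.
Aromatic residues here: none (0).
Branched-chain aliphatic residues here: I1, V13 (2).
The two groups share no amino acid, so total = 0 + 2 = 2.

2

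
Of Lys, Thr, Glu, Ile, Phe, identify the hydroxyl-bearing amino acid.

Serine (S), threonine (T), and tyrosine (Y) each carry a hydroxyl group on the side chain.
Of the listed options, only Thr belongs to this group.

Thr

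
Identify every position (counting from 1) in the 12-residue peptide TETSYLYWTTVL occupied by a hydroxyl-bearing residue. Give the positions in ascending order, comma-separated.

1, 3, 4, 5, 7, 9, 10

Matching residues: T1, T3, S4, Y5, Y7, T9, T10.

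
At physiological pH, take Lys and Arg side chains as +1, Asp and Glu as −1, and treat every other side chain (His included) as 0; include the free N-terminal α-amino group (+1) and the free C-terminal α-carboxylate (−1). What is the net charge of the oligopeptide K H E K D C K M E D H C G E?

Positive (K, R): K1, K4, K7 → +3.
Negative (D, E): E3, D5, E9, D10, E14 → −5.
The N-terminus (+1) and C-terminus (−1) cancel.
Net charge = (+3) + (−5) = −2.

-2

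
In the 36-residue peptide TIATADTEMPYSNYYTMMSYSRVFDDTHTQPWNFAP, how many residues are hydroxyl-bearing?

The –OH-bearing residues are Ser, Thr (aliphatic alcohols), and Tyr (phenol).
Matching residues: T1, T4, T7, Y11, S12, Y14, Y15, T16, S19, Y20, S21, T27, T29.

13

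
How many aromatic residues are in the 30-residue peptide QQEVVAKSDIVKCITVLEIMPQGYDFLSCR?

2

The aromatic amino acids are Phe (F, benzyl), Trp (W, indole), and Tyr (Y, phenol).
Matching residues: Y24, F26.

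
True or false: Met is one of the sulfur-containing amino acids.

Only Cys (C) and Met (M) have a sulfur atom in the side chain.
Methionine is in this group.

True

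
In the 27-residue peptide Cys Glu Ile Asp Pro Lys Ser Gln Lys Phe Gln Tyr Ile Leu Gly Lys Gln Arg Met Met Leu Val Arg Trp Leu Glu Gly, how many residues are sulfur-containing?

3

Only Cys (C) and Met (M) have a sulfur atom in the side chain.
Matching residues: Cys1, Met19, Met20.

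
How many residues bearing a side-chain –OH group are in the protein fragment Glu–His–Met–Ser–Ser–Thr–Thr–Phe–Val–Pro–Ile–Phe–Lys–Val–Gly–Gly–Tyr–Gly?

S, T, and Y are the three residues with a side-chain hydroxyl.
Matching residues: Ser4, Ser5, Thr6, Thr7, Tyr17.

5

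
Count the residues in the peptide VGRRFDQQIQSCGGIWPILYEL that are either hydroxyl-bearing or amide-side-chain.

Hydroxyl-bearing: S, T, Y. Amide-side-chain: N, Q.
Hydroxyl-bearing residues here: S11, Y20 (2).
Amide-side-chain residues here: Q7, Q8, Q10 (3).
The two groups share no amino acid, so total = 2 + 3 = 5.

5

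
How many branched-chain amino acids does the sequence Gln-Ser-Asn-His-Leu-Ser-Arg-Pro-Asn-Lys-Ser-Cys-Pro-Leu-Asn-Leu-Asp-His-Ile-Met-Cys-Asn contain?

4

Valine (V), leucine (L), and isoleucine (I) are the branched-chain amino acids.
Matching residues: Leu5, Leu14, Leu16, Ile19.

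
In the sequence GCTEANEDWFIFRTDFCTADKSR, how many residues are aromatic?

4

F, W, and Y each carry an aromatic ring on the side chain.
Matching residues: W9, F10, F12, F16.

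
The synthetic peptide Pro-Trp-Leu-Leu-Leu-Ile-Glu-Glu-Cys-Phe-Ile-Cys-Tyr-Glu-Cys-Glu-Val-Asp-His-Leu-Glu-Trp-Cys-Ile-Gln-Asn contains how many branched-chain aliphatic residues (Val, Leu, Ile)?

8

Matching residues: Leu3, Leu4, Leu5, Ile6, Ile11, Val17, Leu20, Ile24.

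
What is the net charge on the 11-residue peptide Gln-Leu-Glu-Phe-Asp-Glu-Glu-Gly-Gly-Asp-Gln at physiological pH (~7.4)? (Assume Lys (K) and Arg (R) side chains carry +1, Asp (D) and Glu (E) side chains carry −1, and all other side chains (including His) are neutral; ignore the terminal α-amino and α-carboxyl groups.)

-5

Positive (K, R): none → +0.
Negative (D, E): Glu3, Asp5, Glu6, Glu7, Asp10 → −5.
Net charge = (+0) + (−5) = −5.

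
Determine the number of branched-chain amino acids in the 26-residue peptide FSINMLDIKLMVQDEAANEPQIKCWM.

6

V, L, and I make up the branched-chain aliphatic group.
Matching residues: I3, L6, I8, L10, V12, I22.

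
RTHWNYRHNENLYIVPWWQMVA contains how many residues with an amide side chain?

Asparagine (N) and glutamine (Q) have uncharged amide side chains.
Matching residues: N5, N9, N11, Q19.

4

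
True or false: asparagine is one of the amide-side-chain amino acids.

True

Asparagine (N) and glutamine (Q) have uncharged amide side chains.
Asparagine is in this group.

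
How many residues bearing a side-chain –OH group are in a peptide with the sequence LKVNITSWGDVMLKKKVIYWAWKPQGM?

S, T, and Y are the three residues with a side-chain hydroxyl.
Matching residues: T6, S7, Y19.

3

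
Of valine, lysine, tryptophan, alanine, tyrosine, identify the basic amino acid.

The basic amino acids are Lys (K), Arg (R), and His (H).
Of the listed options, only lysine belongs to this group.

lysine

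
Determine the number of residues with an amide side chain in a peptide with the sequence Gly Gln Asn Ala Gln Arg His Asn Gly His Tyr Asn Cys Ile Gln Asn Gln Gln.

The amide-side-chain residues are Asn (N) and Gln (Q).
Matching residues: Gln2, Asn3, Gln5, Asn8, Asn12, Gln15, Asn16, Gln17, Gln18.

9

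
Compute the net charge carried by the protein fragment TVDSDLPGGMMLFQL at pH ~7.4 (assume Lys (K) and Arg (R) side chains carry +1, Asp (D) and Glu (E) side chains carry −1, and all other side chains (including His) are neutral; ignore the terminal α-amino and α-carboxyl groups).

Positive (K, R): none → +0.
Negative (D, E): D3, D5 → −2.
Net charge = (+0) + (−2) = −2.

-2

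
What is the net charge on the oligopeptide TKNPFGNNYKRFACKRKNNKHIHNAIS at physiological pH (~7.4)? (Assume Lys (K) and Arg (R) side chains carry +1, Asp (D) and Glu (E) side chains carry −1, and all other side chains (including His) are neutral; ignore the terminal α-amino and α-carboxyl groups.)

+7

Positive (K, R): K2, K10, R11, K15, R16, K17, K20 → +7.
Negative (D, E): none → −0.
Net charge = (+7) + (−0) = +7.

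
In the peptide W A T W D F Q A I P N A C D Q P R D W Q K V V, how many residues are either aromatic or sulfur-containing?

Aromatic: F, W, Y. Sulfur-containing: C, M.
Aromatic residues here: W1, W4, F6, W19 (4).
Sulfur-containing residues here: C13 (1).
The two groups share no amino acid, so total = 4 + 1 = 5.

5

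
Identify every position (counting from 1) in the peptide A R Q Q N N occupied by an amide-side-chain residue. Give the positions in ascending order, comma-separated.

Only N (asparagine) and Q (glutamine) carry a side-chain carboxamide.
Matching residues: Q3, Q4, N5, N6.

3, 4, 5, 6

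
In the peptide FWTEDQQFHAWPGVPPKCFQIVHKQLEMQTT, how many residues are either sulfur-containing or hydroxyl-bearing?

5

Sulfur-containing: C, M. Hydroxyl-bearing: S, T, Y.
Sulfur-containing residues here: C18, M28 (2).
Hydroxyl-bearing residues here: T3, T30, T31 (3).
The two groups share no amino acid, so total = 2 + 3 = 5.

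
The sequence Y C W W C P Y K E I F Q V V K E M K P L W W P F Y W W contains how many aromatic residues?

11

F, W, and Y each carry an aromatic ring on the side chain.
Matching residues: Y1, W3, W4, Y7, F11, W21, W22, F24, Y25, W26, W27.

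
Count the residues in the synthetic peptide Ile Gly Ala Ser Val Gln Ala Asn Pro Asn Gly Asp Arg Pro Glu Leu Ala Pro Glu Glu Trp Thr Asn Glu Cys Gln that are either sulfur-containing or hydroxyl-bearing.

Sulfur-containing: C, M. Hydroxyl-bearing: S, T, Y.
Sulfur-containing residues here: Cys25 (1).
Hydroxyl-bearing residues here: Ser4, Thr22 (2).
The two groups share no amino acid, so total = 1 + 2 = 3.

3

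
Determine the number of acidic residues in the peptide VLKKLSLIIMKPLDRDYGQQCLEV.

Aspartate (D) and glutamate (E) have carboxylic-acid side chains and are the acidic amino acids.
Matching residues: D14, D16, E23.

3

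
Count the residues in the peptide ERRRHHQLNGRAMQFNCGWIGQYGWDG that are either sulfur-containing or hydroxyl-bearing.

3

Sulfur-containing: C, M. Hydroxyl-bearing: S, T, Y.
Sulfur-containing residues here: M13, C17 (2).
Hydroxyl-bearing residues here: Y23 (1).
The two groups share no amino acid, so total = 2 + 1 = 3.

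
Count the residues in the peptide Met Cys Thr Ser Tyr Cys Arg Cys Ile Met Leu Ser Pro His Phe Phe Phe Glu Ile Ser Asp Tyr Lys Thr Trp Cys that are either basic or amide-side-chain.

3

Basic: H, K, R. Amide-side-chain: N, Q.
Basic residues here: Arg7, His14, Lys23 (3).
Amide-side-chain residues here: none (0).
The two groups share no amino acid, so total = 3 + 0 = 3.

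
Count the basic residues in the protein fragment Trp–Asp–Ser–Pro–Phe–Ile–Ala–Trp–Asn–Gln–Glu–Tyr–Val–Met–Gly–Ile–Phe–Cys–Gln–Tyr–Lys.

The basic amino acids are Lys (K), Arg (R), and His (H).
Matching residues: Lys21.

1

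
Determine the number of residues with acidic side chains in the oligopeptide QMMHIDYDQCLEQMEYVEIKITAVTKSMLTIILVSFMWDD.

Only D (aspartate) and E (glutamate) carry a side-chain carboxylic acid.
Matching residues: D6, D8, E12, E15, E18, D39, D40.

7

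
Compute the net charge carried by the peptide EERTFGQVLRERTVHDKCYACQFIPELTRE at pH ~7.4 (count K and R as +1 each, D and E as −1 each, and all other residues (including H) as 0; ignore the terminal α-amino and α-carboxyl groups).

-1

Positive (K, R): R3, R10, R12, K17, R29 → +5.
Negative (D, E): E1, E2, E11, D16, E26, E30 → −6.
Net charge = (+5) + (−6) = −1.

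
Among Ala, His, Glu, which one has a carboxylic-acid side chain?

Glu

Only D (aspartate) and E (glutamate) carry a side-chain carboxylic acid.
Of the listed options, only Glu belongs to this group.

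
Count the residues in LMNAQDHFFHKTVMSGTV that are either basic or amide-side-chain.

Basic: H, K, R. Amide-side-chain: N, Q.
Basic residues here: H7, H10, K11 (3).
Amide-side-chain residues here: N3, Q5 (2).
The two groups share no amino acid, so total = 3 + 2 = 5.

5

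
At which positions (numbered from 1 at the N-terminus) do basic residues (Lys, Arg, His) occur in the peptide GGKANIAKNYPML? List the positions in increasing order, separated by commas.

Matching residues: K3, K8.

3, 8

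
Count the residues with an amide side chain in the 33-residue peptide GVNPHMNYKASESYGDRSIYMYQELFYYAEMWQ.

Asparagine (N) and glutamine (Q) have uncharged amide side chains.
Matching residues: N3, N7, Q23, Q33.

4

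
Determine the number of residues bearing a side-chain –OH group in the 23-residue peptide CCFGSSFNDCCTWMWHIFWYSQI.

The –OH-bearing residues are Ser, Thr (aliphatic alcohols), and Tyr (phenol).
Matching residues: S5, S6, T12, Y20, S21.

5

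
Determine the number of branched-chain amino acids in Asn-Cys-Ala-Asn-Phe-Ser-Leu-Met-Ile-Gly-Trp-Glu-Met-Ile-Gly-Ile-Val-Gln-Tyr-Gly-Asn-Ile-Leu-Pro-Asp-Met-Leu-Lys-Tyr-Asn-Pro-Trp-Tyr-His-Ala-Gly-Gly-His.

8

Valine (V), leucine (L), and isoleucine (I) are the branched-chain amino acids.
Matching residues: Leu7, Ile9, Ile14, Ile16, Val17, Ile22, Leu23, Leu27.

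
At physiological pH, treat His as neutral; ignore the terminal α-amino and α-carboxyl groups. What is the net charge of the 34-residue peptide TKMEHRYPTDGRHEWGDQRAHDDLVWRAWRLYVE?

-1

Near pH 7.4, K and R contribute +1 each, D and E contribute −1 each, and every other side chain (His included, as stated) is uncharged.
Positive (K, R): K2, R6, R12, R19, R27, R30 → +6.
Negative (D, E): E4, D10, E14, D17, D22, D23, E34 → −7.
Net charge = (+6) + (−7) = −1.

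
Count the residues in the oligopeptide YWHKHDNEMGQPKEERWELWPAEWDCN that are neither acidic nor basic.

Acidic: D, E. Basic: K, R, H. All other residues are neither.
Matching residues: Y1, W2, N7, M9, G10, Q11, P12, W17, L19, W20, P21, A22, W24, C26, N27.

15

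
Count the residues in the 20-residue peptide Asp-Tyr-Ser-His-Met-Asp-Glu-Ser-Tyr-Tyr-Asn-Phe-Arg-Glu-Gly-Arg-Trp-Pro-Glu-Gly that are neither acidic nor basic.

Acidic: D, E. Basic: K, R, H. All other residues are neither.
Matching residues: Tyr2, Ser3, Met5, Ser8, Tyr9, Tyr10, Asn11, Phe12, Gly15, Trp17, Pro18, Gly20.

12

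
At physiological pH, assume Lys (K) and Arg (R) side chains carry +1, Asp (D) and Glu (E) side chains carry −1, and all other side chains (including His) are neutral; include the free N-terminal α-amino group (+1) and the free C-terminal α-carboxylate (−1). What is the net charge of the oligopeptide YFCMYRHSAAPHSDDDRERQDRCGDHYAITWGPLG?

Positive (K, R): R6, R17, R19, R22 → +4.
Negative (D, E): D14, D15, D16, E18, D21, D25 → −6.
The N-terminus (+1) and C-terminus (−1) cancel.
Net charge = (+4) + (−6) = −2.

-2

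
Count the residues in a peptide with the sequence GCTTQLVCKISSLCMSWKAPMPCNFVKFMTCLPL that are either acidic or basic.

Acidic: D, E. Basic: H, K, R.
Acidic residues here: none (0).
Basic residues here: K9, K18, K27 (3).
The two groups share no amino acid, so total = 0 + 3 = 3.

3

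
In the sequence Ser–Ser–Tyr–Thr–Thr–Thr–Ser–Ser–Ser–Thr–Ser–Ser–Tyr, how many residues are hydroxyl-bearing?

13

The –OH-bearing residues are Ser, Thr (aliphatic alcohols), and Tyr (phenol).
Matching residues: Ser1, Ser2, Tyr3, Thr4, Thr5, Thr6, Ser7, Ser8, Ser9, Thr10, Ser11, Ser12, Tyr13.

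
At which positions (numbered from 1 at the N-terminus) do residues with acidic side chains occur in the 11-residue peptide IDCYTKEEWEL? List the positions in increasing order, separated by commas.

Aspartate (D) and glutamate (E) have carboxylic-acid side chains and are the acidic amino acids.
Matching residues: D2, E7, E8, E10.

2, 7, 8, 10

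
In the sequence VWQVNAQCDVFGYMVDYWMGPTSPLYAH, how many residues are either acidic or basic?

Acidic: D, E. Basic: H, K, R.
Acidic residues here: D9, D16 (2).
Basic residues here: H28 (1).
The two groups share no amino acid, so total = 2 + 1 = 3.

3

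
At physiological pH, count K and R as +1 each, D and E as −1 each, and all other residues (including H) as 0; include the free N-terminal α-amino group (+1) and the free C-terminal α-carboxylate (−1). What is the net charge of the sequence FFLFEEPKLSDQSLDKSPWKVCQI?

Positive (K, R): K8, K16, K20 → +3.
Negative (D, E): E5, E6, D11, D15 → −4.
The N-terminus (+1) and C-terminus (−1) cancel.
Net charge = (+3) + (−4) = −1.

-1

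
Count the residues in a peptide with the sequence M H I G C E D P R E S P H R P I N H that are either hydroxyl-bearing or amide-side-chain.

2

Hydroxyl-bearing: S, T, Y. Amide-side-chain: N, Q.
Hydroxyl-bearing residues here: S11 (1).
Amide-side-chain residues here: N17 (1).
The two groups share no amino acid, so total = 1 + 1 = 2.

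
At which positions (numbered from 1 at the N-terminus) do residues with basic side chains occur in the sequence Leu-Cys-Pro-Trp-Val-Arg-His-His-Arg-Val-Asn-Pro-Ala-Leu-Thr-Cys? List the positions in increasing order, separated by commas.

6, 7, 8, 9

Lysine (K), arginine (R), and histidine (H) have basic, nitrogen-containing side chains.
Matching residues: Arg6, His7, His8, Arg9.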